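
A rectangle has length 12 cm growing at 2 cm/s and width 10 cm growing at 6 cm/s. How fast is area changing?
92 cm²/s

A = lw
dA/dt = w·dl/dt + l·dw/dt = 10·2 + 12·6 = 92 cm²/s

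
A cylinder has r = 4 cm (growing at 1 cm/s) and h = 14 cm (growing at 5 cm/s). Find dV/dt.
192π cm³/s

V = πr²h
dV/dt = 2πrh·dr/dt + πr²·dh/dt
= 2π(4)(14)(1) + π(4)²(5)
= 192π cm³/s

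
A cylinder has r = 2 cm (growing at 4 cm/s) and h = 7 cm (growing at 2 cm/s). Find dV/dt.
120π cm³/s

V = πr²h
dV/dt = 2πrh·dr/dt + πr²·dh/dt
= 2π(2)(7)(4) + π(2)²(2)
= 120π cm³/s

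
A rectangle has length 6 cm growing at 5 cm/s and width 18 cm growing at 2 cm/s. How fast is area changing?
102 cm²/s

A = lw
dA/dt = w·dl/dt + l·dw/dt = 18·5 + 6·2 = 102 cm²/s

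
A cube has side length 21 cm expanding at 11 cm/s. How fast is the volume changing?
14553 cm³/s

V = s³
dV/dt = 3s² · ds/dt = 3·21²·11 = 14553 cm³/s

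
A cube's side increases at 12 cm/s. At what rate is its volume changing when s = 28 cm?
28224 cm³/s

V = s³
dV/dt = 3s² · ds/dt = 3·28²·12 = 28224 cm³/s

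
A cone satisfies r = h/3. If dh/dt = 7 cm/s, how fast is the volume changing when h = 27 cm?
567π cm³/s

V = (1/3)π(h/3)²h = πh³/27
dV/dt = πh²/9 · 7
At h = 27: dV/dt = 567π cm³/s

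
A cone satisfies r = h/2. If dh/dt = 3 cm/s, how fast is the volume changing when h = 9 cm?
243π/4 cm³/s

V = (1/3)π(h/2)²h = πh³/12
dV/dt = πh²/4 · 3
At h = 9: dV/dt = 243π/4 cm³/s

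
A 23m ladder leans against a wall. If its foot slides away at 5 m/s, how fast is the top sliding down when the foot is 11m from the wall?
55√102/204 ≈ 2.723 m/s

x² + y² = 23²
2x·dx/dt + 2y·dy/dt = 0
dy/dt = -x/y · dx/dt = -11/(2√102) · 5 = -55√102/204 m/s
The top is descending at 55√102/204 ≈ 2.723 m/s.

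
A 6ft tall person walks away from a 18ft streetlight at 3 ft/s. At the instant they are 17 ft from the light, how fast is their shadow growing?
3/2 ft/s

By similar triangles: 18/(x+s) = 6/s
Solving: s = 6x/12
ds/dt = 6/12 · dx/dt = 1/2 · 3 = 3/2 ft/s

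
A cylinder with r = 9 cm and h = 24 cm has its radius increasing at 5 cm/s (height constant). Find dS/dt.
420π cm²/s

S = 2πrh + 2πr² (lateral + bases)
dS/dt = (2πh + 4πr)·dr/dt = (2π·24 + 4π·9)·5
= 420π cm²/s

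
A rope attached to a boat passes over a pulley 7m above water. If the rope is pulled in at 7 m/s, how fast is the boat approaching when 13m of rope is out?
91√30/60 ≈ 8.307 m/s

rope² = x² + 7²
x = √(13² - 7²) = 2√30
dx/dt = (rope/x) · d(rope)/dt = (13/(2√30)) · (-7) = -91√30/60 m/s
The boat approaches at 91√30/60 ≈ 8.307 m/s.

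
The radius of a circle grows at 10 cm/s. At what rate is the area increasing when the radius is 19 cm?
380π cm²/s

A = πr²
dA/dt = 2πr · dr/dt = 2π(19)(10) = 380π cm²/s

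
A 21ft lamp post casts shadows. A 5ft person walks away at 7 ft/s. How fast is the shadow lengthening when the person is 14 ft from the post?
35/16 ft/s

By similar triangles: 21/(x+s) = 5/s
Solving: s = 5x/16
ds/dt = 5/16 · dx/dt = 5/16 · 7 = 35/16 ft/s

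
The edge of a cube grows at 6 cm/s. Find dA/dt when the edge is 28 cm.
2016 cm²/s

A = 6s²
dA/dt = 12s · ds/dt = 12·28·6 = 2016 cm²/s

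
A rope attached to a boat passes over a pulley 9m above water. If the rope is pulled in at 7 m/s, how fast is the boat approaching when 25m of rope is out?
175√34/136 ≈ 7.503 m/s

rope² = x² + 9²
x = √(25² - 9²) = 4√34
dx/dt = (rope/x) · d(rope)/dt = (25/(4√34)) · (-7) = -175√34/136 m/s
The boat approaches at 175√34/136 ≈ 7.503 m/s.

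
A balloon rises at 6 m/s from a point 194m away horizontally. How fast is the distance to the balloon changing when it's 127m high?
762√53765/53765 ≈ 3.286 m/s

z² = 194² + y²
z = √(194² + 127²) = √53765
dz/dt = y/z · dy/dt = 127/√53765 · 6 = 762√53765/53765 ≈ 3.286 m/s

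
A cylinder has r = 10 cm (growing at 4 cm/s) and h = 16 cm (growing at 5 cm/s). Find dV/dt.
1780π cm³/s

V = πr²h
dV/dt = 2πrh·dr/dt + πr²·dh/dt
= 2π(10)(16)(4) + π(10)²(5)
= 1780π cm³/s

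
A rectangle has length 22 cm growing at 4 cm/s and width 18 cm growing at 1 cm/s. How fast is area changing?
94 cm²/s

A = lw
dA/dt = w·dl/dt + l·dw/dt = 18·4 + 22·1 = 94 cm²/s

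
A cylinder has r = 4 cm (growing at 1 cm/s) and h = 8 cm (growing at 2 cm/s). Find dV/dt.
96π cm³/s

V = πr²h
dV/dt = 2πrh·dr/dt + πr²·dh/dt
= 2π(4)(8)(1) + π(4)²(2)
= 96π cm³/s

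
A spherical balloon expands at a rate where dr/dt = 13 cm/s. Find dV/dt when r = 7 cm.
2548π cm³/s

V = (4/3)πr³
dV/dt = dV/dr · dr/dt = 4πr² · 13
At r = 7: dV/dt = 2548π cm³/s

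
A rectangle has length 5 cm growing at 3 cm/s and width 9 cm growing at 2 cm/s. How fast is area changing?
37 cm²/s

A = lw
dA/dt = w·dl/dt + l·dw/dt = 9·3 + 5·2 = 37 cm²/s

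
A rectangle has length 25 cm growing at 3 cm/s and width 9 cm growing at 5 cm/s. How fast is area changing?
152 cm²/s

A = lw
dA/dt = w·dl/dt + l·dw/dt = 9·3 + 25·5 = 152 cm²/s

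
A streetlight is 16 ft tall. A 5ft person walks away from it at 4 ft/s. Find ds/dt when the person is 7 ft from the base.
20/11 ft/s

By similar triangles: 16/(x+s) = 5/s
Solving: s = 5x/11
ds/dt = 5/11 · dx/dt = 5/11 · 4 = 20/11 ft/s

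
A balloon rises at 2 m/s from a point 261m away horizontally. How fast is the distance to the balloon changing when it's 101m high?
101√78322/39161 ≈ 0.7218 m/s

z² = 261² + y²
z = √(261² + 101²) = √78322
dz/dt = y/z · dy/dt = 101/√78322 · 2 = 101√78322/39161 ≈ 0.7218 m/s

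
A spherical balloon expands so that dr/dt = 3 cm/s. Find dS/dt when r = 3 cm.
72π cm²/s

S = 4πr²
dS/dt = dS/dr · dr/dt = 8πr · 3
At r = 3: dS/dt = 72π cm²/s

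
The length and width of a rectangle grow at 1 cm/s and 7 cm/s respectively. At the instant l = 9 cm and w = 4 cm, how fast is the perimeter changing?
16 cm/s

P = 2(l + w)
dP/dt = 2(dl/dt + dw/dt) = 2(1 + 7) = 16 cm/s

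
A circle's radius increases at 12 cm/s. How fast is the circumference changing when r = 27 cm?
24π cm/s

C = 2πr
dC/dt = 2π · dr/dt = 2π · 12 = 24π cm/s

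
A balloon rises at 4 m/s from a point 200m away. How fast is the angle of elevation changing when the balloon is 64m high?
0.018142 rad/s

tan(θ) = y/200
sec²(θ) · dθ/dt = (1/200) · dy/dt
dθ/dt = cos²(θ)/200 · 4 = 200/(200² + 64²) · 4
dθ/dt = 0.018142 rad/s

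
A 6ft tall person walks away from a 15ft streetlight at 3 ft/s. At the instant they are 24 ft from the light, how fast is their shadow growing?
2 ft/s

By similar triangles: 15/(x+s) = 6/s
Solving: s = 6x/9
ds/dt = 6/9 · dx/dt = 2/3 · 3 = 2 ft/s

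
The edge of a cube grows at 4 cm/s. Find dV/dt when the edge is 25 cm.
7500 cm³/s

V = s³
dV/dt = 3s² · ds/dt = 3·25²·4 = 7500 cm³/s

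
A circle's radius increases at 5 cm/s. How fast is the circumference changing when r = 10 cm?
10π cm/s

C = 2πr
dC/dt = 2π · dr/dt = 2π · 5 = 10π cm/s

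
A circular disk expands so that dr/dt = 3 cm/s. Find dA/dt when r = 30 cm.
180π cm²/s

A = πr²
dA/dt = 2πr · dr/dt = 2π(30)(3) = 180π cm²/s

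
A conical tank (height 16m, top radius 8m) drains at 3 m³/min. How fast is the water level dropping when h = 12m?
1/(12π) ≈ 0.02653 m/min

r/h = 8/16, so r = (1/2)h
V = (1/3)πr²h = (1/3)π((1/2)h)²h = (1/12)πh³
dV/dh = (1/4)πh²
dh/dt = (dV/dt)/(dV/dh) = -3/((1/4)π·12²) = -1/(12π) m/min
The level is dropping at 1/(12π) ≈ 0.02653 m/min.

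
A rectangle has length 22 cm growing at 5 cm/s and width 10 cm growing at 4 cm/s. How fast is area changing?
138 cm²/s

A = lw
dA/dt = w·dl/dt + l·dw/dt = 10·5 + 22·4 = 138 cm²/s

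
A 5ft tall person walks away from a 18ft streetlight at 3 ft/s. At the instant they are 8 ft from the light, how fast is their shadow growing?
15/13 ft/s

By similar triangles: 18/(x+s) = 5/s
Solving: s = 5x/13
ds/dt = 5/13 · dx/dt = 5/13 · 3 = 15/13 ft/s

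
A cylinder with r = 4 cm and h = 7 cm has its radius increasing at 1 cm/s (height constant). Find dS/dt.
30π cm²/s

S = 2πrh + 2πr² (lateral + bases)
dS/dt = (2πh + 4πr)·dr/dt = (2π·7 + 4π·4)·1
= 30π cm²/s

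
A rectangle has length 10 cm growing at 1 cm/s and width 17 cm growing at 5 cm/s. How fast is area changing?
67 cm²/s

A = lw
dA/dt = w·dl/dt + l·dw/dt = 17·1 + 10·5 = 67 cm²/s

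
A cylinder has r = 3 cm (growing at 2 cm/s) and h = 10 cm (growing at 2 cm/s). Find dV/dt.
138π cm³/s

V = πr²h
dV/dt = 2πrh·dr/dt + πr²·dh/dt
= 2π(3)(10)(2) + π(3)²(2)
= 138π cm³/s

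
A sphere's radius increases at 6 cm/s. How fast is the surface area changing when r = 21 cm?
1008π cm²/s

S = 4πr²
dS/dt = dS/dr · dr/dt = 8πr · 6
At r = 21: dS/dt = 1008π cm²/s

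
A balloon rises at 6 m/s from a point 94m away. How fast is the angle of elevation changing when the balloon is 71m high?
0.040643 rad/s

tan(θ) = y/94
sec²(θ) · dθ/dt = (1/94) · dy/dt
dθ/dt = cos²(θ)/94 · 6 = 94/(94² + 71²) · 6
dθ/dt = 0.040643 rad/s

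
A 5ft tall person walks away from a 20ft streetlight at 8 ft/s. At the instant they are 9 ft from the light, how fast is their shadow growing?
8/3 ft/s

By similar triangles: 20/(x+s) = 5/s
Solving: s = 5x/15
ds/dt = 5/15 · dx/dt = 1/3 · 8 = 8/3 ft/s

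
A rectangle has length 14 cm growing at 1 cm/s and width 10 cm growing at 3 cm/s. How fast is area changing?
52 cm²/s

A = lw
dA/dt = w·dl/dt + l·dw/dt = 10·1 + 14·3 = 52 cm²/s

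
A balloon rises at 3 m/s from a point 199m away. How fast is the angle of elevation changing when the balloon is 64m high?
0.013662 rad/s

tan(θ) = y/199
sec²(θ) · dθ/dt = (1/199) · dy/dt
dθ/dt = cos²(θ)/199 · 3 = 199/(199² + 64²) · 3
dθ/dt = 0.013662 rad/s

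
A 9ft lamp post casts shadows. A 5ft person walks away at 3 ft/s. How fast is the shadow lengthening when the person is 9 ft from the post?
15/4 ft/s

By similar triangles: 9/(x+s) = 5/s
Solving: s = 5x/4
ds/dt = 5/4 · dx/dt = 5/4 · 3 = 15/4 ft/s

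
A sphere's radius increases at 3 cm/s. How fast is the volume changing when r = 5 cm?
300π cm³/s

V = (4/3)πr³
dV/dt = dV/dr · dr/dt = 4πr² · 3
At r = 5: dV/dt = 300π cm³/s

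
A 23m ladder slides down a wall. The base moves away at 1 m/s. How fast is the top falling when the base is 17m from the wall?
17√15/60 ≈ 1.097 m/s

x² + y² = 23²
2x·dx/dt + 2y·dy/dt = 0
dy/dt = -x/y · dx/dt = -17/(4√15) · 1 = -17√15/60 m/s
The top is descending at 17√15/60 ≈ 1.097 m/s.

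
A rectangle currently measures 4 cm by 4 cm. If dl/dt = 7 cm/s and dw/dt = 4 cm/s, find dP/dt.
22 cm/s

P = 2(l + w)
dP/dt = 2(dl/dt + dw/dt) = 2(7 + 4) = 22 cm/s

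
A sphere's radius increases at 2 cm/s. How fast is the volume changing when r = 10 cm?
800π cm³/s

V = (4/3)πr³
dV/dt = dV/dr · dr/dt = 4πr² · 2
At r = 10: dV/dt = 800π cm³/s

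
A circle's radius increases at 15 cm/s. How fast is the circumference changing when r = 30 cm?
30π cm/s

C = 2πr
dC/dt = 2π · dr/dt = 2π · 15 = 30π cm/s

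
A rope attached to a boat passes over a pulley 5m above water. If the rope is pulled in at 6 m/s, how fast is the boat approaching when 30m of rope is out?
36√35/35 ≈ 6.085 m/s

rope² = x² + 5²
x = √(30² - 5²) = 5√35
dx/dt = (rope/x) · d(rope)/dt = (30/(5√35)) · (-6) = -36√35/35 m/s
The boat approaches at 36√35/35 ≈ 6.085 m/s.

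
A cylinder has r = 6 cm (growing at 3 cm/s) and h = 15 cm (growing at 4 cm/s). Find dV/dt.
684π cm³/s

V = πr²h
dV/dt = 2πrh·dr/dt + πr²·dh/dt
= 2π(6)(15)(3) + π(6)²(4)
= 684π cm³/s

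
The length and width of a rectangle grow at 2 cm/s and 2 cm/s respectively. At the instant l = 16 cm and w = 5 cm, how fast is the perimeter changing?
8 cm/s

P = 2(l + w)
dP/dt = 2(dl/dt + dw/dt) = 2(2 + 2) = 8 cm/s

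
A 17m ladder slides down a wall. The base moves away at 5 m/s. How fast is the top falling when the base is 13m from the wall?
13√30/12 ≈ 5.934 m/s

x² + y² = 17²
2x·dx/dt + 2y·dy/dt = 0
dy/dt = -x/y · dx/dt = -13/(2√30) · 5 = -13√30/12 m/s
The top is descending at 13√30/12 ≈ 5.934 m/s.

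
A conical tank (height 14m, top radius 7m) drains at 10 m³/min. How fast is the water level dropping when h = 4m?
5/(2π) ≈ 0.7958 m/min

r/h = 7/14, so r = (1/2)h
V = (1/3)πr²h = (1/3)π((1/2)h)²h = (1/12)πh³
dV/dh = (1/4)πh²
dh/dt = (dV/dt)/(dV/dh) = -10/((1/4)π·4²) = -5/(2π) m/min
The level is dropping at 5/(2π) ≈ 0.7958 m/min.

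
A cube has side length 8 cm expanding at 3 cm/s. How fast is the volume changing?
576 cm³/s

V = s³
dV/dt = 3s² · ds/dt = 3·8²·3 = 576 cm³/s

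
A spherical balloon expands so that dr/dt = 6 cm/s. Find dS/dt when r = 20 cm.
960π cm²/s

S = 4πr²
dS/dt = dS/dr · dr/dt = 8πr · 6
At r = 20: dS/dt = 960π cm²/s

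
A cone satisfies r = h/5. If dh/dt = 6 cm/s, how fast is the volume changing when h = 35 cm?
294π cm³/s

V = (1/3)π(h/5)²h = πh³/75
dV/dt = πh²/25 · 6
At h = 35: dV/dt = 294π cm³/s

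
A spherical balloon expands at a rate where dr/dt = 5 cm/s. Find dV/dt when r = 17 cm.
5780π cm³/s

V = (4/3)πr³
dV/dt = dV/dr · dr/dt = 4πr² · 5
At r = 17: dV/dt = 5780π cm³/s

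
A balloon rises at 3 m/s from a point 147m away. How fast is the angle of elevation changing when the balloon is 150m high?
0.009998 rad/s

tan(θ) = y/147
sec²(θ) · dθ/dt = (1/147) · dy/dt
dθ/dt = cos²(θ)/147 · 3 = 147/(147² + 150²) · 3
dθ/dt = 0.009998 rad/s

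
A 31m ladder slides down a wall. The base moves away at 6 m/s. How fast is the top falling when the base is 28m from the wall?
56√177/59 ≈ 12.63 m/s

x² + y² = 31²
2x·dx/dt + 2y·dy/dt = 0
dy/dt = -x/y · dx/dt = -28/√177 · 6 = -56√177/59 m/s
The top is descending at 56√177/59 ≈ 12.63 m/s.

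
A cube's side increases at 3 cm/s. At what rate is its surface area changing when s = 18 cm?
648 cm²/s

A = 6s²
dA/dt = 12s · ds/dt = 12·18·3 = 648 cm²/s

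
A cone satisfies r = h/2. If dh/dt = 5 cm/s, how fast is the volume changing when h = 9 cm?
405π/4 cm³/s

V = (1/3)π(h/2)²h = πh³/12
dV/dt = πh²/4 · 5
At h = 9: dV/dt = 405π/4 cm³/s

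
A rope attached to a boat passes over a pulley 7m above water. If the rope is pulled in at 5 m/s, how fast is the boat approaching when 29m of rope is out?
145√22/132 ≈ 5.152 m/s

rope² = x² + 7²
x = √(29² - 7²) = 6√22
dx/dt = (rope/x) · d(rope)/dt = (29/(6√22)) · (-5) = -145√22/132 m/s
The boat approaches at 145√22/132 ≈ 5.152 m/s.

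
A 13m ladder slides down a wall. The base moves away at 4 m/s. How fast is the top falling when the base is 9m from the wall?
9√22/11 ≈ 3.838 m/s

x² + y² = 13²
2x·dx/dt + 2y·dy/dt = 0
dy/dt = -x/y · dx/dt = -9/(2√22) · 4 = -9√22/11 m/s
The top is descending at 9√22/11 ≈ 3.838 m/s.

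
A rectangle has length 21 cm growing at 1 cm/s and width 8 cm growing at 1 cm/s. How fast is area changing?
29 cm²/s

A = lw
dA/dt = w·dl/dt + l·dw/dt = 8·1 + 21·1 = 29 cm²/s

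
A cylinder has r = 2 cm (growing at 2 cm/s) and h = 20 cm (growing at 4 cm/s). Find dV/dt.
176π cm³/s

V = πr²h
dV/dt = 2πrh·dr/dt + πr²·dh/dt
= 2π(2)(20)(2) + π(2)²(4)
= 176π cm³/s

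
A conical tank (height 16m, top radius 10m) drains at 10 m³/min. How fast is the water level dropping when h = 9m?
128/(405π) ≈ 0.1006 m/min

r/h = 10/16, so r = (5/8)h
V = (1/3)πr²h = (1/3)π((5/8)h)²h = (25/192)πh³
dV/dh = (25/64)πh²
dh/dt = (dV/dt)/(dV/dh) = -10/((25/64)π·9²) = -128/(405π) m/min
The level is dropping at 128/(405π) ≈ 0.1006 m/min.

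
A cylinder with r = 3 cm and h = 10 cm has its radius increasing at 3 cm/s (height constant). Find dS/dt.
96π cm²/s

S = 2πrh + 2πr² (lateral + bases)
dS/dt = (2πh + 4πr)·dr/dt = (2π·10 + 4π·3)·3
= 96π cm²/s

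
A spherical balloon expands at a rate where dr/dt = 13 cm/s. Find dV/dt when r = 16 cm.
13312π cm³/s

V = (4/3)πr³
dV/dt = dV/dr · dr/dt = 4πr² · 13
At r = 16: dV/dt = 13312π cm³/s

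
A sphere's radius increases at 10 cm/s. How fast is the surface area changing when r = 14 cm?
1120π cm²/s

S = 4πr²
dS/dt = dS/dr · dr/dt = 8πr · 10
At r = 14: dS/dt = 1120π cm²/s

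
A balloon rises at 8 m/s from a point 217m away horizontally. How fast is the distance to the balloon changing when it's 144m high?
1152√2713/13565 ≈ 4.423 m/s

z² = 217² + y²
z = √(217² + 144²) = 5√2713
dz/dt = y/z · dy/dt = 144/(5√2713) · 8 = 1152√2713/13565 ≈ 4.423 m/s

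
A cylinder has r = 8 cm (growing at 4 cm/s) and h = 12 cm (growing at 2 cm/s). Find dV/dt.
896π cm³/s

V = πr²h
dV/dt = 2πrh·dr/dt + πr²·dh/dt
= 2π(8)(12)(4) + π(8)²(2)
= 896π cm³/s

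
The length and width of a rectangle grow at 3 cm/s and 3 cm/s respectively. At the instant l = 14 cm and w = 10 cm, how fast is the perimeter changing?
12 cm/s

P = 2(l + w)
dP/dt = 2(dl/dt + dw/dt) = 2(3 + 3) = 12 cm/s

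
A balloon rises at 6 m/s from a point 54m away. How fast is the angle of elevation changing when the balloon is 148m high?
0.013054 rad/s

tan(θ) = y/54
sec²(θ) · dθ/dt = (1/54) · dy/dt
dθ/dt = cos²(θ)/54 · 6 = 54/(54² + 148²) · 6
dθ/dt = 0.013054 rad/s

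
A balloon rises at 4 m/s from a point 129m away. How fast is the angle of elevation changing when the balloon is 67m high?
0.02442 rad/s

tan(θ) = y/129
sec²(θ) · dθ/dt = (1/129) · dy/dt
dθ/dt = cos²(θ)/129 · 4 = 129/(129² + 67²) · 4
dθ/dt = 0.02442 rad/s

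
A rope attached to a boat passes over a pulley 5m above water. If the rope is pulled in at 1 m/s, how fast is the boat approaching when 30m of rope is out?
6√35/35 ≈ 1.014 m/s

rope² = x² + 5²
x = √(30² - 5²) = 5√35
dx/dt = (rope/x) · d(rope)/dt = (30/(5√35)) · (-1) = -6√35/35 m/s
The boat approaches at 6√35/35 ≈ 1.014 m/s.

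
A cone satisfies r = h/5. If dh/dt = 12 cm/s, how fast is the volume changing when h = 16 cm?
3072π/25 cm³/s

V = (1/3)π(h/5)²h = πh³/75
dV/dt = πh²/25 · 12
At h = 16: dV/dt = 3072π/25 cm³/s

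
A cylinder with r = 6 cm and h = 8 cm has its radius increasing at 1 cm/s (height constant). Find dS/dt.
40π cm²/s

S = 2πrh + 2πr² (lateral + bases)
dS/dt = (2πh + 4πr)·dr/dt = (2π·8 + 4π·6)·1
= 40π cm²/s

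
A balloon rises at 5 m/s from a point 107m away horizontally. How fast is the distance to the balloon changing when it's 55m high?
275√14474/14474 ≈ 2.286 m/s

z² = 107² + y²
z = √(107² + 55²) = √14474
dz/dt = y/z · dy/dt = 55/√14474 · 5 = 275√14474/14474 ≈ 2.286 m/s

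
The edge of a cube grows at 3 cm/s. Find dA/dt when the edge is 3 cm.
108 cm²/s

A = 6s²
dA/dt = 12s · ds/dt = 12·3·3 = 108 cm²/s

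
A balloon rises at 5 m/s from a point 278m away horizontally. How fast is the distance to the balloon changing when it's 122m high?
305√23042/23042 ≈ 2.009 m/s

z² = 278² + y²
z = √(278² + 122²) = 2√23042
dz/dt = y/z · dy/dt = 122/(2√23042) · 5 = 305√23042/23042 ≈ 2.009 m/s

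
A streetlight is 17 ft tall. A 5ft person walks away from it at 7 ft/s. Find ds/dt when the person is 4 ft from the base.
35/12 ft/s

By similar triangles: 17/(x+s) = 5/s
Solving: s = 5x/12
ds/dt = 5/12 · dx/dt = 5/12 · 7 = 35/12 ft/s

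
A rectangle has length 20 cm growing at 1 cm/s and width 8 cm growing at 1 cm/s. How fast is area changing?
28 cm²/s

A = lw
dA/dt = w·dl/dt + l·dw/dt = 8·1 + 20·1 = 28 cm²/s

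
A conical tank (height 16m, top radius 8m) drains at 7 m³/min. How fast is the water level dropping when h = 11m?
28/(121π) ≈ 0.07366 m/min

r/h = 8/16, so r = (1/2)h
V = (1/3)πr²h = (1/3)π((1/2)h)²h = (1/12)πh³
dV/dh = (1/4)πh²
dh/dt = (dV/dt)/(dV/dh) = -7/((1/4)π·11²) = -28/(121π) m/min
The level is dropping at 28/(121π) ≈ 0.07366 m/min.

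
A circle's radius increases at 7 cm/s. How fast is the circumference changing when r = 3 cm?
14π cm/s

C = 2πr
dC/dt = 2π · dr/dt = 2π · 7 = 14π cm/s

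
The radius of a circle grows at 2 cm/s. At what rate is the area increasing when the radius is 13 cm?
52π cm²/s

A = πr²
dA/dt = 2πr · dr/dt = 2π(13)(2) = 52π cm²/s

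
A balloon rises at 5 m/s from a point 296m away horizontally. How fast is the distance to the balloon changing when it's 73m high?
73√92945/18589 ≈ 1.197 m/s

z² = 296² + y²
z = √(296² + 73²) = √92945
dz/dt = y/z · dy/dt = 73/√92945 · 5 = 73√92945/18589 ≈ 1.197 m/s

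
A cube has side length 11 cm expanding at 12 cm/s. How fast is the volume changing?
4356 cm³/s

V = s³
dV/dt = 3s² · ds/dt = 3·11²·12 = 4356 cm³/s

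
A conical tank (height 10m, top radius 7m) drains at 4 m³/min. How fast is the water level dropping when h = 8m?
25/(196π) ≈ 0.0406 m/min

r/h = 7/10, so r = (7/10)h
V = (1/3)πr²h = (1/3)π((7/10)h)²h = (49/300)πh³
dV/dh = (49/100)πh²
dh/dt = (dV/dt)/(dV/dh) = -4/((49/100)π·8²) = -25/(196π) m/min
The level is dropping at 25/(196π) ≈ 0.0406 m/min.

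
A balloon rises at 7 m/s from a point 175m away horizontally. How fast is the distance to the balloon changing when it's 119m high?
119√914/914 ≈ 3.936 m/s

z² = 175² + y²
z = √(175² + 119²) = 7√914
dz/dt = y/z · dy/dt = 119/(7√914) · 7 = 119√914/914 ≈ 3.936 m/s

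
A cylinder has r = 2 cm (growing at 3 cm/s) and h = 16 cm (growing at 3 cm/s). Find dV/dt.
204π cm³/s

V = πr²h
dV/dt = 2πrh·dr/dt + πr²·dh/dt
= 2π(2)(16)(3) + π(2)²(3)
= 204π cm³/s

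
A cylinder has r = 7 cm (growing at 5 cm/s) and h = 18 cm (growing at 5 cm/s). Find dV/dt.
1505π cm³/s

V = πr²h
dV/dt = 2πrh·dr/dt + πr²·dh/dt
= 2π(7)(18)(5) + π(7)²(5)
= 1505π cm³/s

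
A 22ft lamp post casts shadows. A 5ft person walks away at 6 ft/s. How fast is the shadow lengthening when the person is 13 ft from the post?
30/17 ft/s

By similar triangles: 22/(x+s) = 5/s
Solving: s = 5x/17
ds/dt = 5/17 · dx/dt = 5/17 · 6 = 30/17 ft/s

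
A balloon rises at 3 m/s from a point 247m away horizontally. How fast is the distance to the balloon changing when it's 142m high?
426√81173/81173 ≈ 1.495 m/s

z² = 247² + y²
z = √(247² + 142²) = √81173
dz/dt = y/z · dy/dt = 142/√81173 · 3 = 426√81173/81173 ≈ 1.495 m/s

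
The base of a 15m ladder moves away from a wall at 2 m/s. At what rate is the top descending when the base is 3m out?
√6/6 ≈ 0.4082 m/s

x² + y² = 15²
2x·dx/dt + 2y·dy/dt = 0
dy/dt = -x/y · dx/dt = -3/(6√6) · 2 = -√6/6 m/s
The top is descending at √6/6 ≈ 0.4082 m/s.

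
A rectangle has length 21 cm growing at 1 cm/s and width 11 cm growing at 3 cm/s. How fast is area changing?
74 cm²/s

A = lw
dA/dt = w·dl/dt + l·dw/dt = 11·1 + 21·3 = 74 cm²/s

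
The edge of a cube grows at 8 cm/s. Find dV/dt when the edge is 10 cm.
2400 cm³/s

V = s³
dV/dt = 3s² · ds/dt = 3·10²·8 = 2400 cm³/s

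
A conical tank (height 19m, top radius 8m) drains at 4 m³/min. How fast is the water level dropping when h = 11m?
361/(1936π) ≈ 0.05935 m/min

r/h = 8/19, so r = (8/19)h
V = (1/3)πr²h = (1/3)π((8/19)h)²h = (64/1083)πh³
dV/dh = (64/361)πh²
dh/dt = (dV/dt)/(dV/dh) = -4/((64/361)π·11²) = -361/(1936π) m/min
The level is dropping at 361/(1936π) ≈ 0.05935 m/min.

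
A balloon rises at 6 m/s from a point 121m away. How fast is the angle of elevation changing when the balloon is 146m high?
0.020191 rad/s

tan(θ) = y/121
sec²(θ) · dθ/dt = (1/121) · dy/dt
dθ/dt = cos²(θ)/121 · 6 = 121/(121² + 146²) · 6
dθ/dt = 0.020191 rad/s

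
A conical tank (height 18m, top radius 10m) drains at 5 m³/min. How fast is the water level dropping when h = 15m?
9/(125π) ≈ 0.02292 m/min

r/h = 10/18, so r = (5/9)h
V = (1/3)πr²h = (1/3)π((5/9)h)²h = (25/243)πh³
dV/dh = (25/81)πh²
dh/dt = (dV/dt)/(dV/dh) = -5/((25/81)π·15²) = -9/(125π) m/min
The level is dropping at 9/(125π) ≈ 0.02292 m/min.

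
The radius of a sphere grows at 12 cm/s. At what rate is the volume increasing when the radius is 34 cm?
55488π cm³/s

V = (4/3)πr³
dV/dt = dV/dr · dr/dt = 4πr² · 12
At r = 34: dV/dt = 55488π cm³/s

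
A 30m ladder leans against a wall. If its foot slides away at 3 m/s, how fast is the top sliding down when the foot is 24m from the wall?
4 m/s

x² + y² = 30²
2x·dx/dt + 2y·dy/dt = 0
dy/dt = -x/y · dx/dt = -24/18 · 3 = -4 m/s
The top is descending at 4 m/s.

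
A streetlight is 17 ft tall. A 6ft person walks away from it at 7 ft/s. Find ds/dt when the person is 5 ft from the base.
42/11 ft/s

By similar triangles: 17/(x+s) = 6/s
Solving: s = 6x/11
ds/dt = 6/11 · dx/dt = 6/11 · 7 = 42/11 ft/s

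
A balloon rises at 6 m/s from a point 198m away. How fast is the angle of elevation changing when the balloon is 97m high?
0.024438 rad/s

tan(θ) = y/198
sec²(θ) · dθ/dt = (1/198) · dy/dt
dθ/dt = cos²(θ)/198 · 6 = 198/(198² + 97²) · 6
dθ/dt = 0.024438 rad/s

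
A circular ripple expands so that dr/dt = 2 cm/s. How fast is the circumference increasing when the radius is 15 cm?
4π cm/s

C = 2πr
dC/dt = 2π · dr/dt = 2π · 2 = 4π cm/s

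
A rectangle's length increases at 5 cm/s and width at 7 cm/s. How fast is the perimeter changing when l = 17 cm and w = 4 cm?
24 cm/s

P = 2(l + w)
dP/dt = 2(dl/dt + dw/dt) = 2(5 + 7) = 24 cm/s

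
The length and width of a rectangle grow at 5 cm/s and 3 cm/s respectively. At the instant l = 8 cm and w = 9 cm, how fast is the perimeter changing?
16 cm/s

P = 2(l + w)
dP/dt = 2(dl/dt + dw/dt) = 2(5 + 3) = 16 cm/s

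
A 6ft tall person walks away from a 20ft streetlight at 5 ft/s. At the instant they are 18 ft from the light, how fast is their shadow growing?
15/7 ft/s

By similar triangles: 20/(x+s) = 6/s
Solving: s = 6x/14
ds/dt = 6/14 · dx/dt = 3/7 · 5 = 15/7 ft/s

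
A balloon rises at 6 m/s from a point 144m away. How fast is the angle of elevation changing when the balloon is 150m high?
0.019983 rad/s

tan(θ) = y/144
sec²(θ) · dθ/dt = (1/144) · dy/dt
dθ/dt = cos²(θ)/144 · 6 = 144/(144² + 150²) · 6
dθ/dt = 0.019983 rad/s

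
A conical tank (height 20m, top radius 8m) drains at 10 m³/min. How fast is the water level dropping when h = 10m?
5/(8π) ≈ 0.1989 m/min

r/h = 8/20, so r = (2/5)h
V = (1/3)πr²h = (1/3)π((2/5)h)²h = (4/75)πh³
dV/dh = (4/25)πh²
dh/dt = (dV/dt)/(dV/dh) = -10/((4/25)π·10²) = -5/(8π) m/min
The level is dropping at 5/(8π) ≈ 0.1989 m/min.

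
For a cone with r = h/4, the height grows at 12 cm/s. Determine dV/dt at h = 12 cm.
108π cm³/s

V = (1/3)π(h/4)²h = πh³/48
dV/dt = πh²/16 · 12
At h = 12: dV/dt = 108π cm³/s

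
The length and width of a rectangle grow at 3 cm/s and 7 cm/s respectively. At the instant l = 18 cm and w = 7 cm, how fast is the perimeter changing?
20 cm/s

P = 2(l + w)
dP/dt = 2(dl/dt + dw/dt) = 2(3 + 7) = 20 cm/s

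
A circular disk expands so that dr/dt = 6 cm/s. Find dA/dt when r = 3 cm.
36π cm²/s

A = πr²
dA/dt = 2πr · dr/dt = 2π(3)(6) = 36π cm²/s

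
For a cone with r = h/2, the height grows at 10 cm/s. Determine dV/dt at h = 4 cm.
40π cm³/s

V = (1/3)π(h/2)²h = πh³/12
dV/dt = πh²/4 · 10
At h = 4: dV/dt = 40π cm³/s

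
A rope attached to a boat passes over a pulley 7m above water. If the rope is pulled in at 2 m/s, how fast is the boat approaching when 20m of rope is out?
40√39/117 ≈ 2.135 m/s

rope² = x² + 7²
x = √(20² - 7²) = 3√39
dx/dt = (rope/x) · d(rope)/dt = (20/(3√39)) · (-2) = -40√39/117 m/s
The boat approaches at 40√39/117 ≈ 2.135 m/s.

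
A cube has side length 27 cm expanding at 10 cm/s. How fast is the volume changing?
21870 cm³/s

V = s³
dV/dt = 3s² · ds/dt = 3·27²·10 = 21870 cm³/s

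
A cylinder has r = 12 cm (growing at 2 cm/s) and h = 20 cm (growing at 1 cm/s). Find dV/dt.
1104π cm³/s

V = πr²h
dV/dt = 2πrh·dr/dt + πr²·dh/dt
= 2π(12)(20)(2) + π(12)²(1)
= 1104π cm³/s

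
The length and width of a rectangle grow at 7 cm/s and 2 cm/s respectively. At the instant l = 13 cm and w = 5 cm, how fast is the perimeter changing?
18 cm/s

P = 2(l + w)
dP/dt = 2(dl/dt + dw/dt) = 2(7 + 2) = 18 cm/s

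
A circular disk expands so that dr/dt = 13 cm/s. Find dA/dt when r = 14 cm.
364π cm²/s

A = πr²
dA/dt = 2πr · dr/dt = 2π(14)(13) = 364π cm²/s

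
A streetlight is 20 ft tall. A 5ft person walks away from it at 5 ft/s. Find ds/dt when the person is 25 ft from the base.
5/3 ft/s

By similar triangles: 20/(x+s) = 5/s
Solving: s = 5x/15
ds/dt = 5/15 · dx/dt = 1/3 · 5 = 5/3 ft/s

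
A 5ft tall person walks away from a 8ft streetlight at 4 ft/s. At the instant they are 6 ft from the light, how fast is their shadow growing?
20/3 ft/s

By similar triangles: 8/(x+s) = 5/s
Solving: s = 5x/3
ds/dt = 5/3 · dx/dt = 5/3 · 4 = 20/3 ft/s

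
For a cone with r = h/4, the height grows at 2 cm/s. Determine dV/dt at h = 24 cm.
72π cm³/s

V = (1/3)π(h/4)²h = πh³/48
dV/dt = πh²/16 · 2
At h = 24: dV/dt = 72π cm³/s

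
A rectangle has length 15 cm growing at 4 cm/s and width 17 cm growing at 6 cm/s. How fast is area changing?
158 cm²/s

A = lw
dA/dt = w·dl/dt + l·dw/dt = 17·4 + 15·6 = 158 cm²/s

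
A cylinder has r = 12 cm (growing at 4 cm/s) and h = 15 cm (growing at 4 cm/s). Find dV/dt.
2016π cm³/s

V = πr²h
dV/dt = 2πrh·dr/dt + πr²·dh/dt
= 2π(12)(15)(4) + π(12)²(4)
= 2016π cm³/s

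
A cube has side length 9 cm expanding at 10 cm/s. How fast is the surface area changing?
1080 cm²/s

A = 6s²
dA/dt = 12s · ds/dt = 12·9·10 = 1080 cm²/s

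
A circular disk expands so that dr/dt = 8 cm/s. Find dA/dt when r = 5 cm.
80π cm²/s

A = πr²
dA/dt = 2πr · dr/dt = 2π(5)(8) = 80π cm²/s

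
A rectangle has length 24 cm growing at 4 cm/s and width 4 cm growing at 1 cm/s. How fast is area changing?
40 cm²/s

A = lw
dA/dt = w·dl/dt + l·dw/dt = 4·4 + 24·1 = 40 cm²/s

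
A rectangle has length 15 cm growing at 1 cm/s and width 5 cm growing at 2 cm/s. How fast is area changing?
35 cm²/s

A = lw
dA/dt = w·dl/dt + l·dw/dt = 5·1 + 15·2 = 35 cm²/s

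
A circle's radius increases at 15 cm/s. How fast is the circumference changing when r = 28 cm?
30π cm/s

C = 2πr
dC/dt = 2π · dr/dt = 2π · 15 = 30π cm/s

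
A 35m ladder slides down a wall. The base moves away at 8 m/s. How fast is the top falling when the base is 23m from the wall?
46√174/87 ≈ 6.975 m/s

x² + y² = 35²
2x·dx/dt + 2y·dy/dt = 0
dy/dt = -x/y · dx/dt = -23/(2√174) · 8 = -46√174/87 m/s
The top is descending at 46√174/87 ≈ 6.975 m/s.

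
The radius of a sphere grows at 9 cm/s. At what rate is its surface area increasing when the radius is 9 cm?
648π cm²/s

S = 4πr²
dS/dt = dS/dr · dr/dt = 8πr · 9
At r = 9: dS/dt = 648π cm²/s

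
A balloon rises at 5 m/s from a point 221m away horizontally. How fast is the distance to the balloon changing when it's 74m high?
370√54317/54317 ≈ 1.588 m/s

z² = 221² + y²
z = √(221² + 74²) = √54317
dz/dt = y/z · dy/dt = 74/√54317 · 5 = 370√54317/54317 ≈ 1.588 m/s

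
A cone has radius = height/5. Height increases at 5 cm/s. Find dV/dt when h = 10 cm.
20π cm³/s

V = (1/3)π(h/5)²h = πh³/75
dV/dt = πh²/25 · 5
At h = 10: dV/dt = 20π cm³/s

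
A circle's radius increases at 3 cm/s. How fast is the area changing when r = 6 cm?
36π cm²/s

A = πr²
dA/dt = 2πr · dr/dt = 2π(6)(3) = 36π cm²/s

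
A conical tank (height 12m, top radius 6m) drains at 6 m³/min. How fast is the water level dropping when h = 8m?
3/(8π) ≈ 0.1194 m/min

r/h = 6/12, so r = (1/2)h
V = (1/3)πr²h = (1/3)π((1/2)h)²h = (1/12)πh³
dV/dh = (1/4)πh²
dh/dt = (dV/dt)/(dV/dh) = -6/((1/4)π·8²) = -3/(8π) m/min
The level is dropping at 3/(8π) ≈ 0.1194 m/min.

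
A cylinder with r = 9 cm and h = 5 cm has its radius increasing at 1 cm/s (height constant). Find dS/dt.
46π cm²/s

S = 2πrh + 2πr² (lateral + bases)
dS/dt = (2πh + 4πr)·dr/dt = (2π·5 + 4π·9)·1
= 46π cm²/s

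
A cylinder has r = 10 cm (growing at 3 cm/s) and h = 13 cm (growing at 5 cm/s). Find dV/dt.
1280π cm³/s

V = πr²h
dV/dt = 2πrh·dr/dt + πr²·dh/dt
= 2π(10)(13)(3) + π(10)²(5)
= 1280π cm³/s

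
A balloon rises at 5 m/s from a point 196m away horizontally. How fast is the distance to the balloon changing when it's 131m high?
655√55577/55577 ≈ 2.778 m/s

z² = 196² + y²
z = √(196² + 131²) = √55577
dz/dt = y/z · dy/dt = 131/√55577 · 5 = 655√55577/55577 ≈ 2.778 m/s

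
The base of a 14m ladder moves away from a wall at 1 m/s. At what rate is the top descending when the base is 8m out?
4√33/33 ≈ 0.6963 m/s

x² + y² = 14²
2x·dx/dt + 2y·dy/dt = 0
dy/dt = -x/y · dx/dt = -8/(2√33) · 1 = -4√33/33 m/s
The top is descending at 4√33/33 ≈ 0.6963 m/s.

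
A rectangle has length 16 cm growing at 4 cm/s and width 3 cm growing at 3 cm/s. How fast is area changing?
60 cm²/s

A = lw
dA/dt = w·dl/dt + l·dw/dt = 3·4 + 16·3 = 60 cm²/s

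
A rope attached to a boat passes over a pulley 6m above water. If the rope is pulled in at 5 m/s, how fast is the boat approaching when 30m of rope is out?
25√6/12 ≈ 5.103 m/s

rope² = x² + 6²
x = √(30² - 6²) = 12√6
dx/dt = (rope/x) · d(rope)/dt = (30/(12√6)) · (-5) = -25√6/12 m/s
The boat approaches at 25√6/12 ≈ 5.103 m/s.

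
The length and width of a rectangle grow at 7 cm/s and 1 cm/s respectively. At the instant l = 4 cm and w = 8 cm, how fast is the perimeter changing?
16 cm/s

P = 2(l + w)
dP/dt = 2(dl/dt + dw/dt) = 2(7 + 1) = 16 cm/s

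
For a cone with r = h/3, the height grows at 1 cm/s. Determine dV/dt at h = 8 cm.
64π/9 cm³/s

V = (1/3)π(h/3)²h = πh³/27
dV/dt = πh²/9 · 1
At h = 8: dV/dt = 64π/9 cm³/s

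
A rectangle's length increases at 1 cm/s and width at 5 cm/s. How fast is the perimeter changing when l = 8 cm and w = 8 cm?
12 cm/s

P = 2(l + w)
dP/dt = 2(dl/dt + dw/dt) = 2(1 + 5) = 12 cm/s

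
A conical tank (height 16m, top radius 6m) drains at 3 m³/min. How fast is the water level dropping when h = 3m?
64/(27π) ≈ 0.7545 m/min

r/h = 6/16, so r = (3/8)h
V = (1/3)πr²h = (1/3)π((3/8)h)²h = (3/64)πh³
dV/dh = (9/64)πh²
dh/dt = (dV/dt)/(dV/dh) = -3/((9/64)π·3²) = -64/(27π) m/min
The level is dropping at 64/(27π) ≈ 0.7545 m/min.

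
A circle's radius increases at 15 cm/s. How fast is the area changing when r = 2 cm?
60π cm²/s

A = πr²
dA/dt = 2πr · dr/dt = 2π(2)(15) = 60π cm²/s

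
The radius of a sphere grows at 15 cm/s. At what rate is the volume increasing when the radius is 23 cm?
31740π cm³/s

V = (4/3)πr³
dV/dt = dV/dr · dr/dt = 4πr² · 15
At r = 23: dV/dt = 31740π cm³/s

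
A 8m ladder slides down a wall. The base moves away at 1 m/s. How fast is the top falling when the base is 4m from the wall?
√3/3 ≈ 0.5774 m/s

x² + y² = 8²
2x·dx/dt + 2y·dy/dt = 0
dy/dt = -x/y · dx/dt = -4/(4√3) · 1 = -√3/3 m/s
The top is descending at √3/3 ≈ 0.5774 m/s.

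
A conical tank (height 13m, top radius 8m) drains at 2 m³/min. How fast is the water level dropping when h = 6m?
169/(1152π) ≈ 0.0467 m/min

r/h = 8/13, so r = (8/13)h
V = (1/3)πr²h = (1/3)π((8/13)h)²h = (64/507)πh³
dV/dh = (64/169)πh²
dh/dt = (dV/dt)/(dV/dh) = -2/((64/169)π·6²) = -169/(1152π) m/min
The level is dropping at 169/(1152π) ≈ 0.0467 m/min.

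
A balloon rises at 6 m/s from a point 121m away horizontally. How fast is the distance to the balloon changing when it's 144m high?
864√35377/35377 ≈ 4.594 m/s

z² = 121² + y²
z = √(121² + 144²) = √35377
dz/dt = y/z · dy/dt = 144/√35377 · 6 = 864√35377/35377 ≈ 4.594 m/s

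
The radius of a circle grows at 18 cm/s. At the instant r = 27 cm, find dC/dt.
36π cm/s

C = 2πr
dC/dt = 2π · dr/dt = 2π · 18 = 36π cm/s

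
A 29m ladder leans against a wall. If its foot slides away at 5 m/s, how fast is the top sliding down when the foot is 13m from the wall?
65√42/168 ≈ 2.507 m/s

x² + y² = 29²
2x·dx/dt + 2y·dy/dt = 0
dy/dt = -x/y · dx/dt = -13/(4√42) · 5 = -65√42/168 m/s
The top is descending at 65√42/168 ≈ 2.507 m/s.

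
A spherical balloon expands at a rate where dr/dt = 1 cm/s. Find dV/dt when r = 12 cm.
576π cm³/s

V = (4/3)πr³
dV/dt = dV/dr · dr/dt = 4πr² · 1
At r = 12: dV/dt = 576π cm³/s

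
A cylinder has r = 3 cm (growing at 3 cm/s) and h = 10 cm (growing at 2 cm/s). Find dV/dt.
198π cm³/s

V = πr²h
dV/dt = 2πrh·dr/dt + πr²·dh/dt
= 2π(3)(10)(3) + π(3)²(2)
= 198π cm³/s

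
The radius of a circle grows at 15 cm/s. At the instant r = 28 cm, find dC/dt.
30π cm/s

C = 2πr
dC/dt = 2π · dr/dt = 2π · 15 = 30π cm/s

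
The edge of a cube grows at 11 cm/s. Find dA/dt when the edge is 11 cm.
1452 cm²/s

A = 6s²
dA/dt = 12s · ds/dt = 12·11·11 = 1452 cm²/s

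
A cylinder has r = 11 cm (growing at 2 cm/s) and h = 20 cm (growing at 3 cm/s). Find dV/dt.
1243π cm³/s

V = πr²h
dV/dt = 2πrh·dr/dt + πr²·dh/dt
= 2π(11)(20)(2) + π(11)²(3)
= 1243π cm³/s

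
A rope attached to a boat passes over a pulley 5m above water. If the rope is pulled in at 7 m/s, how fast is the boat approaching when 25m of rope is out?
35√6/12 ≈ 7.144 m/s

rope² = x² + 5²
x = √(25² - 5²) = 10√6
dx/dt = (rope/x) · d(rope)/dt = (25/(10√6)) · (-7) = -35√6/12 m/s
The boat approaches at 35√6/12 ≈ 7.144 m/s.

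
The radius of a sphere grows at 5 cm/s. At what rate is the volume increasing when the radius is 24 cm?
11520π cm³/s

V = (4/3)πr³
dV/dt = dV/dr · dr/dt = 4πr² · 5
At r = 24: dV/dt = 11520π cm³/s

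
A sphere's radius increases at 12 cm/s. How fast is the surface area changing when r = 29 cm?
2784π cm²/s

S = 4πr²
dS/dt = dS/dr · dr/dt = 8πr · 12
At r = 29: dS/dt = 2784π cm²/s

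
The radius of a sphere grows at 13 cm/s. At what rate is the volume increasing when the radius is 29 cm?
43732π cm³/s

V = (4/3)πr³
dV/dt = dV/dr · dr/dt = 4πr² · 13
At r = 29: dV/dt = 43732π cm³/s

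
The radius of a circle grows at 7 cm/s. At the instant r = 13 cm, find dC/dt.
14π cm/s

C = 2πr
dC/dt = 2π · dr/dt = 2π · 7 = 14π cm/s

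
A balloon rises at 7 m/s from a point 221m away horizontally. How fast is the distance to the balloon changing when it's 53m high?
371√2066/10330 ≈ 1.632 m/s

z² = 221² + y²
z = √(221² + 53²) = 5√2066
dz/dt = y/z · dy/dt = 53/(5√2066) · 7 = 371√2066/10330 ≈ 1.632 m/s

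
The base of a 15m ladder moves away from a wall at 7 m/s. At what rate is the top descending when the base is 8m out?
8√161/23 ≈ 4.413 m/s

x² + y² = 15²
2x·dx/dt + 2y·dy/dt = 0
dy/dt = -x/y · dx/dt = -8/√161 · 7 = -8√161/23 m/s
The top is descending at 8√161/23 ≈ 4.413 m/s.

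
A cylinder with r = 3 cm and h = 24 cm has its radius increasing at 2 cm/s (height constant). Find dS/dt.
120π cm²/s

S = 2πrh + 2πr² (lateral + bases)
dS/dt = (2πh + 4πr)·dr/dt = (2π·24 + 4π·3)·2
= 120π cm²/s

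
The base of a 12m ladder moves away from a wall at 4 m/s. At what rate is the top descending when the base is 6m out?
4√3/3 ≈ 2.309 m/s

x² + y² = 12²
2x·dx/dt + 2y·dy/dt = 0
dy/dt = -x/y · dx/dt = -6/(6√3) · 4 = -4√3/3 m/s
The top is descending at 4√3/3 ≈ 2.309 m/s.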